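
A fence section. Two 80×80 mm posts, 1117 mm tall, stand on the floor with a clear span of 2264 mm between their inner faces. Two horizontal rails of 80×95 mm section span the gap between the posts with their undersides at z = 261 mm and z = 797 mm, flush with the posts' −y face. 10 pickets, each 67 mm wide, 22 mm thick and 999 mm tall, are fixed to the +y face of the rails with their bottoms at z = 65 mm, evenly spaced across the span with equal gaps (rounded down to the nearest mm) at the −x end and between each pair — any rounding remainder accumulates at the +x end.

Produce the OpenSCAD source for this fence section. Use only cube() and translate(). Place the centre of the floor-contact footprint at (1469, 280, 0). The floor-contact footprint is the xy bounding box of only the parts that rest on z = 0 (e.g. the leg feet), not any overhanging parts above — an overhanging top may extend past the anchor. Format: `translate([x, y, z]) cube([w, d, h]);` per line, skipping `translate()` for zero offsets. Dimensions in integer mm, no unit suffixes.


translate([257, 240, 0]) cube([80, 80, 1117]);
translate([2601, 240, 0]) cube([80, 80, 1117]);
translate([337, 240, 261]) cube([2264, 80, 95]);
translate([337, 240, 797]) cube([2264, 80, 95]);
translate([481, 320, 65]) cube([67, 22, 999]);
translate([692, 320, 65]) cube([67, 22, 999]);
translate([903, 320, 65]) cube([67, 22, 999]);
translate([1114, 320, 65]) cube([67, 22, 999]);
translate([1325, 320, 65]) cube([67, 22, 999]);
translate([1536, 320, 65]) cube([67, 22, 999]);
translate([1747, 320, 65]) cube([67, 22, 999]);
translate([1958, 320, 65]) cube([67, 22, 999]);
translate([2169, 320, 65]) cube([67, 22, 999]);
translate([2380, 320, 65]) cube([67, 22, 999]);


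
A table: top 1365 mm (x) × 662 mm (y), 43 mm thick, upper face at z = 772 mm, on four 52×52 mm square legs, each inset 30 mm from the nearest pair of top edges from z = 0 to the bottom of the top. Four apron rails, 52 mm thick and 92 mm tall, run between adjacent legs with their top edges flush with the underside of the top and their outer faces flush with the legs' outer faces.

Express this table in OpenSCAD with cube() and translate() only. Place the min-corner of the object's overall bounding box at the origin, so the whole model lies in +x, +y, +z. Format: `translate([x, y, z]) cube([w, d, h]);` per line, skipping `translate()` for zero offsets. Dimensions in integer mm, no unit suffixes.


translate([0, 0, 729]) cube([1365, 662, 43]);
translate([30, 30, 0]) cube([52, 52, 729]);
translate([1283, 30, 0]) cube([52, 52, 729]);
translate([30, 580, 0]) cube([52, 52, 729]);
translate([1283, 580, 0]) cube([52, 52, 729]);
translate([82, 30, 637]) cube([1201, 52, 92]);
translate([82, 580, 637]) cube([1201, 52, 92]);
translate([30, 82, 637]) cube([52, 498, 92]);
translate([1283, 82, 637]) cube([52, 498, 92]);


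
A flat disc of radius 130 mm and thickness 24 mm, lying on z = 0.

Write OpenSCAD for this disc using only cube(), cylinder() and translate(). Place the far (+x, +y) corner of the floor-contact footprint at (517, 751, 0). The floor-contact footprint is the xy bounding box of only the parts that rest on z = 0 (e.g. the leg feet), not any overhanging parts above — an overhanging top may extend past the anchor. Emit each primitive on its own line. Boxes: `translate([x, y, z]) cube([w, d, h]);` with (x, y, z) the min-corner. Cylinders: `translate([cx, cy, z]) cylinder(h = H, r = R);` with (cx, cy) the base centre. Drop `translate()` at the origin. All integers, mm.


translate([387, 621, 0]) cylinder(h = 24, r = 130);


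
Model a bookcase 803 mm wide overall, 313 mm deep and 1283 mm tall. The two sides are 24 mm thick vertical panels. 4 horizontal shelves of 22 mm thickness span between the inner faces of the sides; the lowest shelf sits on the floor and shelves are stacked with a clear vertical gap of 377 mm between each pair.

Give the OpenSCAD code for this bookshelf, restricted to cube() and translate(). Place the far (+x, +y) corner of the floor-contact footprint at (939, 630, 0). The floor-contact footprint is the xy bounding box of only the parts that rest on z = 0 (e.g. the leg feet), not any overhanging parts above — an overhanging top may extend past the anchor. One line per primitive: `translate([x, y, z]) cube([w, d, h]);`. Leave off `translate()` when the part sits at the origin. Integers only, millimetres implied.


translate([136, 317, 0]) cube([24, 313, 1283]);
translate([915, 317, 0]) cube([24, 313, 1283]);
translate([160, 317, 0]) cube([755, 313, 22]);
translate([160, 317, 399]) cube([755, 313, 22]);
translate([160, 317, 798]) cube([755, 313, 22]);
translate([160, 317, 1197]) cube([755, 313, 22]);


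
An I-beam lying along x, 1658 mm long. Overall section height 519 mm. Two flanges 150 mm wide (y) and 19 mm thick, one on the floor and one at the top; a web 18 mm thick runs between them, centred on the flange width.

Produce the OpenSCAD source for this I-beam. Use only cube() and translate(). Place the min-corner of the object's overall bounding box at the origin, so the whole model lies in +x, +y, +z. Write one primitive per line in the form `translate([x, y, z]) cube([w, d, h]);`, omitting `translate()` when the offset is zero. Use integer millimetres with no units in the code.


cube([1658, 150, 19]);
translate([0, 66, 19]) cube([1658, 18, 481]);
translate([0, 0, 500]) cube([1658, 150, 19]);


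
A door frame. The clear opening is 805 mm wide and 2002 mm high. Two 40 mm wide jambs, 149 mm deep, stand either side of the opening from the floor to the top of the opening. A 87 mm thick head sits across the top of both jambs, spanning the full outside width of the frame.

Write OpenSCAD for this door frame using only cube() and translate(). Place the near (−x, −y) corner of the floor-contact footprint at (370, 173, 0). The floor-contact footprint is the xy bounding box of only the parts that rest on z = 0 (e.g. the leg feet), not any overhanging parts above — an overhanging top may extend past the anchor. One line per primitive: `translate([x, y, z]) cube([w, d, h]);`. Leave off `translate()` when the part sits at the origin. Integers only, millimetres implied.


translate([370, 173, 0]) cube([40, 149, 2002]);
translate([1215, 173, 0]) cube([40, 149, 2002]);
translate([370, 173, 2002]) cube([885, 149, 87]);


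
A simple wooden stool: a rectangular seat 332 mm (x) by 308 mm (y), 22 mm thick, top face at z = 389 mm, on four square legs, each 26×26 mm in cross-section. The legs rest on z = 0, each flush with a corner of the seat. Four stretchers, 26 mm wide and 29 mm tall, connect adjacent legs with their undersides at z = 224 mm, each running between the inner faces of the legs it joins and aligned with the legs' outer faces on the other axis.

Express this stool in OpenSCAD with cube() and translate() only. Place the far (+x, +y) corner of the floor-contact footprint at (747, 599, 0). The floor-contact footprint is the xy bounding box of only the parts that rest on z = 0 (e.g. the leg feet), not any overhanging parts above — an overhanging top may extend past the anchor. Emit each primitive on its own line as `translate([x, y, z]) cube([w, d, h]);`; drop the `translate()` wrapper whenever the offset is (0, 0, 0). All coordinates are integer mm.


translate([415, 291, 367]) cube([332, 308, 22]);
translate([415, 291, 0]) cube([26, 26, 367]);
translate([721, 291, 0]) cube([26, 26, 367]);
translate([415, 573, 0]) cube([26, 26, 367]);
translate([721, 573, 0]) cube([26, 26, 367]);
translate([441, 291, 224]) cube([280, 26, 29]);
translate([441, 573, 224]) cube([280, 26, 29]);
translate([415, 317, 224]) cube([26, 256, 29]);
translate([721, 317, 224]) cube([26, 256, 29]);


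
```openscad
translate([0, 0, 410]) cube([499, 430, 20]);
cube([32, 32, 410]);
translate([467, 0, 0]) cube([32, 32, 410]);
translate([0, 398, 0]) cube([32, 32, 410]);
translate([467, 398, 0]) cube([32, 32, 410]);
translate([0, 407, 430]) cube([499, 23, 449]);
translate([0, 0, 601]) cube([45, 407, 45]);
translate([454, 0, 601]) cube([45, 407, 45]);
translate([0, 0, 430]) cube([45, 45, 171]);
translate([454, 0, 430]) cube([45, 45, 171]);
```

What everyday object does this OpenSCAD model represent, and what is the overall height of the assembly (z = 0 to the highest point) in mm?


A chair. The overall height is 879 mm.

A slab on four corner posts with a tall panel at the back — a chair. The seat slab sits at z = 410 with thickness 20, and the 449 mm backrest starts at the seat top, so the overall height is 410 + 20 + 449 = 879 mm.


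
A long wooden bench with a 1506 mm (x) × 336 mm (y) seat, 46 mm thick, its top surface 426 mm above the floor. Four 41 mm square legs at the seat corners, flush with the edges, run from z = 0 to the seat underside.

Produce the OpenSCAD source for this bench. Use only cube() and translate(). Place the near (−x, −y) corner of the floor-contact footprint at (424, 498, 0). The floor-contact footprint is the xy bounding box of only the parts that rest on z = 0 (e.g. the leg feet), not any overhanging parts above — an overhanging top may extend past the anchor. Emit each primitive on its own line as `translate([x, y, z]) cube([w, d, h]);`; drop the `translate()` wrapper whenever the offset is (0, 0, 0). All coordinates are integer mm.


translate([424, 498, 380]) cube([1506, 336, 46]);
translate([424, 498, 0]) cube([41, 41, 380]);
translate([424, 793, 0]) cube([41, 41, 380]);
translate([1889, 498, 0]) cube([41, 41, 380]);
translate([1889, 793, 0]) cube([41, 41, 380]);


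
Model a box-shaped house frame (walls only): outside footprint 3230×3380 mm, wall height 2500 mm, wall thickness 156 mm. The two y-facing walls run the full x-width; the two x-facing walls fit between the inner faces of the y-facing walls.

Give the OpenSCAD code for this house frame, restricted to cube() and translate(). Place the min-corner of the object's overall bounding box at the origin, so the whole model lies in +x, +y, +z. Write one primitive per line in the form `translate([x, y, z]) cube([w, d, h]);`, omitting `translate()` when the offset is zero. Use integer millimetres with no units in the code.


cube([3230, 156, 2500]);
translate([0, 3224, 0]) cube([3230, 156, 2500]);
translate([0, 156, 0]) cube([156, 3068, 2500]);
translate([3074, 156, 0]) cube([156, 3068, 2500]);


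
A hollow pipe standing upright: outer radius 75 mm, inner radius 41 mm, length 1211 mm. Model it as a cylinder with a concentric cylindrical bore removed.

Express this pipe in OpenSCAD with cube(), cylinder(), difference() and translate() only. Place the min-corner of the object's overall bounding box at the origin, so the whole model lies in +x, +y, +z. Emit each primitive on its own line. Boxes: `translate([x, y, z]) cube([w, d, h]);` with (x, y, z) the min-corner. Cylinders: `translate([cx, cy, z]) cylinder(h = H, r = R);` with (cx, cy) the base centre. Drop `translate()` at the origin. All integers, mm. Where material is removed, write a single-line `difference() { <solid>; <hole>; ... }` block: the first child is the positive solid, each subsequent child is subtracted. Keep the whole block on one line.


difference() { translate([75, 75, 0]) cylinder(h = 1211, r = 75); translate([75, 75, 0]) cylinder(h = 1211, r = 41); }


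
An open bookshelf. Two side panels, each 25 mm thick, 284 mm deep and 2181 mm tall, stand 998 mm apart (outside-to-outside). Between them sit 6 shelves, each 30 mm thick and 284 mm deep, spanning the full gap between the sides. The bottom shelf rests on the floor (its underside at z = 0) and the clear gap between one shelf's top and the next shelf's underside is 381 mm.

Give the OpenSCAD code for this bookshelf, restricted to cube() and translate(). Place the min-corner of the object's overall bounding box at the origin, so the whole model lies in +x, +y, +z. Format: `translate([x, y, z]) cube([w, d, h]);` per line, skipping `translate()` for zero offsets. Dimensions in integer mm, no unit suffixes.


cube([25, 284, 2181]);
translate([973, 0, 0]) cube([25, 284, 2181]);
translate([25, 0, 0]) cube([948, 284, 30]);
translate([25, 0, 411]) cube([948, 284, 30]);
translate([25, 0, 822]) cube([948, 284, 30]);
translate([25, 0, 1233]) cube([948, 284, 30]);
translate([25, 0, 1644]) cube([948, 284, 30]);
translate([25, 0, 2055]) cube([948, 284, 30]);


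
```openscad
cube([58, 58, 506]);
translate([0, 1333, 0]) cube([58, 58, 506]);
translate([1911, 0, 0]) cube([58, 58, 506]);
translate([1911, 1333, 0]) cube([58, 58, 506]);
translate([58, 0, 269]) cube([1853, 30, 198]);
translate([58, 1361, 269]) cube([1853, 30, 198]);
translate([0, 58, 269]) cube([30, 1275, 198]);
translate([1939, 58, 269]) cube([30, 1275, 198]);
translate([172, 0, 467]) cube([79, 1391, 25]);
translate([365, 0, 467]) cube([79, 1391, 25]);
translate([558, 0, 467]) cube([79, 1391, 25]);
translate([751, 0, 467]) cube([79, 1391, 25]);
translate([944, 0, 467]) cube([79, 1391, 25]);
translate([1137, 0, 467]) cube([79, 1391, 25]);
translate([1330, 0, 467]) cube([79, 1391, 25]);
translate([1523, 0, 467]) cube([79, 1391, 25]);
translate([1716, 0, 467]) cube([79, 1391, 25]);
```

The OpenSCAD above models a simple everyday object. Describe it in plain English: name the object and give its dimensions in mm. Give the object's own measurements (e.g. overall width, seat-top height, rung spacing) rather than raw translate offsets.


A bed frame 1969 mm long (x) by 1391 mm wide (y). Four 58×58 mm corner posts, 506 mm tall, at the corners of the footprint. Four rails of 30 mm thickness and 198 mm height run between adjacent posts with their undersides at z = 269 mm, their outer faces flush with the outside of the frame (the two x-running rails run between the posts' inner faces; the two y-running rails run between the posts' inner faces). 9 slats, each 79 mm wide (x) and 25 mm thick, lie across the top of the two x-running rails, running the full 1391 mm width of the frame in y; along x they sit between the end posts with a 114 mm gap after the −x posts and between neighbouring slats, leaving 116 mm before the +x posts.


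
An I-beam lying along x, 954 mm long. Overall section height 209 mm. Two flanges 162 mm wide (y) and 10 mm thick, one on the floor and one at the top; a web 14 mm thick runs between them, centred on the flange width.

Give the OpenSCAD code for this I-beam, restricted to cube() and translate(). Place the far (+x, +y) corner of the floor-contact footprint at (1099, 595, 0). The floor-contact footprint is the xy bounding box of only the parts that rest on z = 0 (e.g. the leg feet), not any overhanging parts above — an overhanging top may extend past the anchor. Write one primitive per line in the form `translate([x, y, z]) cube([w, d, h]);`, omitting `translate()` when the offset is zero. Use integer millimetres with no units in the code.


translate([145, 433, 0]) cube([954, 162, 10]);
translate([145, 507, 10]) cube([954, 14, 189]);
translate([145, 433, 199]) cube([954, 162, 10]);


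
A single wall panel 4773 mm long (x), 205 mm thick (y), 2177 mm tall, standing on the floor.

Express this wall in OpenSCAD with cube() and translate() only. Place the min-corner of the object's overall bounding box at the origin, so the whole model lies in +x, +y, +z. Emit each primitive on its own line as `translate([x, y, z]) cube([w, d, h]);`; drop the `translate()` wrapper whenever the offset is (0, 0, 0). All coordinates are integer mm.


cube([4773, 205, 2177]);


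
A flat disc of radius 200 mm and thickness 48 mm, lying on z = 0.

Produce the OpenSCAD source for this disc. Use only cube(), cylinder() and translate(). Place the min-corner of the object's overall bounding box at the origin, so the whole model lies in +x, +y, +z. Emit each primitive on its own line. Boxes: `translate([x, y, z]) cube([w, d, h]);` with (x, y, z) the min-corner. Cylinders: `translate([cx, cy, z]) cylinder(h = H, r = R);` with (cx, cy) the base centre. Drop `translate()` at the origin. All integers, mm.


translate([200, 200, 0]) cylinder(h = 48, r = 200);


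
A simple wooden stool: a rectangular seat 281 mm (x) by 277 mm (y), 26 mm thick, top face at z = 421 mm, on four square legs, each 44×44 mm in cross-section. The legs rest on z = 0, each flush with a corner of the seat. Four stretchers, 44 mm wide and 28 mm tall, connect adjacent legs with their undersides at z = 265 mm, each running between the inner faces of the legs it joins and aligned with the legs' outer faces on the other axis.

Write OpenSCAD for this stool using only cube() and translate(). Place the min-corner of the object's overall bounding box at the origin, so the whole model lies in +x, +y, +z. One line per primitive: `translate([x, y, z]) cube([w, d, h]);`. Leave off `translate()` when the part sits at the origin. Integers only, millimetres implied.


translate([0, 0, 395]) cube([281, 277, 26]);
cube([44, 44, 395]);
translate([237, 0, 0]) cube([44, 44, 395]);
translate([0, 233, 0]) cube([44, 44, 395]);
translate([237, 233, 0]) cube([44, 44, 395]);
translate([44, 0, 265]) cube([193, 44, 28]);
translate([44, 233, 265]) cube([193, 44, 28]);
translate([0, 44, 265]) cube([44, 189, 28]);
translate([237, 44, 265]) cube([44, 189, 28]);


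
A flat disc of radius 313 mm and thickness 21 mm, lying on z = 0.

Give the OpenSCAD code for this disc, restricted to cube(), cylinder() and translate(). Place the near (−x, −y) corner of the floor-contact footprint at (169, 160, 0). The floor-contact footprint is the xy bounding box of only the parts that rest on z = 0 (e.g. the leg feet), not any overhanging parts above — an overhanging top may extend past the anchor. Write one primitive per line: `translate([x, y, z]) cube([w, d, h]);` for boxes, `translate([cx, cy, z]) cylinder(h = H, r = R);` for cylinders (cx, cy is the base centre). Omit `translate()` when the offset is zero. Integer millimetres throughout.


translate([482, 473, 0]) cylinder(h = 21, r = 313);


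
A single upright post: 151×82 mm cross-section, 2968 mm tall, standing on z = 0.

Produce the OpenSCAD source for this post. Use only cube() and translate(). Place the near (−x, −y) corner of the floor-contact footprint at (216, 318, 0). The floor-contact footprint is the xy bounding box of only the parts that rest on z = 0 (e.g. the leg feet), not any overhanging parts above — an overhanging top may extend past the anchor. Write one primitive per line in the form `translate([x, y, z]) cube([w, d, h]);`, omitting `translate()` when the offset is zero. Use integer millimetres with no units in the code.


translate([216, 318, 0]) cube([151, 82, 2968]);


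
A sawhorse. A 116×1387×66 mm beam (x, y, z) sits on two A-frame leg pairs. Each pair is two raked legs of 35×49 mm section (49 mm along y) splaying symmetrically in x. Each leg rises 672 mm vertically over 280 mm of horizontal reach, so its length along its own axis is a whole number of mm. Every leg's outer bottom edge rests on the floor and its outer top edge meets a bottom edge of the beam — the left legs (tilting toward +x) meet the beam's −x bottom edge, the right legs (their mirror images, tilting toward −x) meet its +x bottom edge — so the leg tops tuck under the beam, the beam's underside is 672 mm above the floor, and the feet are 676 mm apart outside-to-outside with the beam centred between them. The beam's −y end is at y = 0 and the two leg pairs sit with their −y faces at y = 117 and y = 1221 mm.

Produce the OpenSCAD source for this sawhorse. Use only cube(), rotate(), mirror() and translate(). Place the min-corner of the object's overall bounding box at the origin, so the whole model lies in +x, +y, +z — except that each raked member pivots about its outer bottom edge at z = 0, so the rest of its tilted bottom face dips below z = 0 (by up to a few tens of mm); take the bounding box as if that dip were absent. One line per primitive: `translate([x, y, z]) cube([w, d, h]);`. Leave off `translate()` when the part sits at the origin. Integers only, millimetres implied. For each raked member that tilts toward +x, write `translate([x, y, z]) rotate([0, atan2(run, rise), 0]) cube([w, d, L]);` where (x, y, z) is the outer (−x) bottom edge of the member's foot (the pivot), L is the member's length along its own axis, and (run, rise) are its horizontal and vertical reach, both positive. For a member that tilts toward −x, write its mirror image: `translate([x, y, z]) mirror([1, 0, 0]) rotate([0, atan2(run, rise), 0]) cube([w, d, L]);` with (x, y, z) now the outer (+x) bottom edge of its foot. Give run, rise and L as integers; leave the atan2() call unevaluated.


translate([280, 0, 672]) cube([116, 1387, 66]);
translate([0, 117, 0]) rotate([0, atan2(280, 672), 0]) cube([35, 49, 728]);
translate([676, 117, 0]) mirror([1, 0, 0]) rotate([0, atan2(280, 672), 0]) cube([35, 49, 728]);
translate([0, 1221, 0]) rotate([0, atan2(280, 672), 0]) cube([35, 49, 728]);
translate([676, 1221, 0]) mirror([1, 0, 0]) rotate([0, atan2(280, 672), 0]) cube([35, 49, 728]);


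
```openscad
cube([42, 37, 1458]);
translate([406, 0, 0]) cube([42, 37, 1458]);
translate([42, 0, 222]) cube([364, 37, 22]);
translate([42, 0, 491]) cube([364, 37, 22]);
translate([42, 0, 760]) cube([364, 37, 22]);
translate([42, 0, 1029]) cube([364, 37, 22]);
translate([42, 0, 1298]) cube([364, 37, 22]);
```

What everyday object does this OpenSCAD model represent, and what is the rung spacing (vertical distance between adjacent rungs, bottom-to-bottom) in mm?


A ladder. The rung spacing is 269 mm.

Two tall 42×37 posts with 5 short bars between them — a ladder. Adjacent rungs sit at z = 222 and z = 491, so the spacing is 491 − 222 = 269 mm.


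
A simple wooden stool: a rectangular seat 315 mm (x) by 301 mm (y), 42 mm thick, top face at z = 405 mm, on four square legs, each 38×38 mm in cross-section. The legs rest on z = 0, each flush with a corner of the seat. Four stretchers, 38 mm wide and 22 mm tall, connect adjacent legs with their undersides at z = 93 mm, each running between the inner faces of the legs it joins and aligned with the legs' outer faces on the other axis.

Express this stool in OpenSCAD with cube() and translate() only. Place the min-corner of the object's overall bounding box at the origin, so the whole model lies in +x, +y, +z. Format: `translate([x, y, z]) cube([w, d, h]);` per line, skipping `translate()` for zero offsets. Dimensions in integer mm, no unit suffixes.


// leg_h = 405 - 42 = 363
// stretcher span = 315 - 2*38 = 239
translate([0, 0, 363]) cube([315, 301, 42]);
cube([38, 38, 363]);
translate([277, 0, 0]) cube([38, 38, 363]);
translate([0, 263, 0]) cube([38, 38, 363]);
translate([277, 263, 0]) cube([38, 38, 363]);
translate([38, 0, 93]) cube([239, 38, 22]);
translate([38, 263, 93]) cube([239, 38, 22]);
translate([0, 38, 93]) cube([38, 225, 22]);
translate([277, 38, 93]) cube([38, 225, 22]);


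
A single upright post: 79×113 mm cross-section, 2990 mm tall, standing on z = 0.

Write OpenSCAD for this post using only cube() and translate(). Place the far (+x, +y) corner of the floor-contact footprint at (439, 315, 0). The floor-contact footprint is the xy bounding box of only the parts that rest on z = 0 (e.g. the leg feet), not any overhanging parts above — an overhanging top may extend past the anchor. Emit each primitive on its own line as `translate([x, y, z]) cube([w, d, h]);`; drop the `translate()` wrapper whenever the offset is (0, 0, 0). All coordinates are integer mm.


translate([360, 202, 0]) cube([79, 113, 2990]);


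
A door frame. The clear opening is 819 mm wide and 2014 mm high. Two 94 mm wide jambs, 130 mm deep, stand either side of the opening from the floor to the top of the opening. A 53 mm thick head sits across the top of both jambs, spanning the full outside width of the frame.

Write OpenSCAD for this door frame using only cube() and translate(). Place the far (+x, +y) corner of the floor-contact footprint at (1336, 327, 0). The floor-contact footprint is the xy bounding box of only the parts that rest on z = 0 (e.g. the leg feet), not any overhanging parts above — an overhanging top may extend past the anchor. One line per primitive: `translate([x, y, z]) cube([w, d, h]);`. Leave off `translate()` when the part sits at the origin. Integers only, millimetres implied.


translate([329, 197, 0]) cube([94, 130, 2014]);
translate([1242, 197, 0]) cube([94, 130, 2014]);
translate([329, 197, 2014]) cube([1007, 130, 53]);


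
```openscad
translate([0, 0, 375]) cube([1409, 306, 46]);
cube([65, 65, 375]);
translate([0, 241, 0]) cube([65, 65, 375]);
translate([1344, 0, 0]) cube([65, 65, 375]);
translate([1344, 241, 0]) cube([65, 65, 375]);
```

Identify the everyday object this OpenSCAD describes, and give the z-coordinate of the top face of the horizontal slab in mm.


A bench. The seat-top height is 421 mm.

A long slab on four corner posts — a bench. The slab sits at z = 375 with thickness 46, so the top is 375 + 46 = 421 mm.


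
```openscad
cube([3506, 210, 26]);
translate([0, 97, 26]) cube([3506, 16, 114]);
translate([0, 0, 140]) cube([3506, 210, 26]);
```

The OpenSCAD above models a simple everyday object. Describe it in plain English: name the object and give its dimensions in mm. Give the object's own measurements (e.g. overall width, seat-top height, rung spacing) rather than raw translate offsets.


An I-beam lying along x, 3506 mm long. Overall section height 166 mm. Two flanges 210 mm wide (y) and 26 mm thick, one on the floor and one at the top; a web 16 mm thick runs between them, centred on the flange width.


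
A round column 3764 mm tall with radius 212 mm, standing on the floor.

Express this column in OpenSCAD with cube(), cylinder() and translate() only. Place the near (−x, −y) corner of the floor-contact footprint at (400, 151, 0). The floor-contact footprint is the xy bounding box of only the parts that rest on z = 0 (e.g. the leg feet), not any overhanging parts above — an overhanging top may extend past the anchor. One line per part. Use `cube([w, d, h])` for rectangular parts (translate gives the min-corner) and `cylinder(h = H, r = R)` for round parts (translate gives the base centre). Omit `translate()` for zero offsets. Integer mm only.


translate([612, 363, 0]) cylinder(h = 3764, r = 212);


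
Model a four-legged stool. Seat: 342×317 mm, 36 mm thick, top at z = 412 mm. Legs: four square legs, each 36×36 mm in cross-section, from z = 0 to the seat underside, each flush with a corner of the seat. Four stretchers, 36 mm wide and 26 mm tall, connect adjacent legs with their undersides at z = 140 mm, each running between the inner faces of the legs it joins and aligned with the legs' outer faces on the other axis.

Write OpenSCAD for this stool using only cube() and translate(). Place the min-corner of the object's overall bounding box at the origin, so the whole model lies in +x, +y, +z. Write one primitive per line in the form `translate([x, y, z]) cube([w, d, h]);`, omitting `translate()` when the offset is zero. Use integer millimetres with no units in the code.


translate([0, 0, 376]) cube([342, 317, 36]);
cube([36, 36, 376]);
translate([306, 0, 0]) cube([36, 36, 376]);
translate([0, 281, 0]) cube([36, 36, 376]);
translate([306, 281, 0]) cube([36, 36, 376]);
translate([36, 0, 140]) cube([270, 36, 26]);
translate([36, 281, 140]) cube([270, 36, 26]);
translate([0, 36, 140]) cube([36, 245, 26]);
translate([306, 36, 140]) cube([36, 245, 26]);


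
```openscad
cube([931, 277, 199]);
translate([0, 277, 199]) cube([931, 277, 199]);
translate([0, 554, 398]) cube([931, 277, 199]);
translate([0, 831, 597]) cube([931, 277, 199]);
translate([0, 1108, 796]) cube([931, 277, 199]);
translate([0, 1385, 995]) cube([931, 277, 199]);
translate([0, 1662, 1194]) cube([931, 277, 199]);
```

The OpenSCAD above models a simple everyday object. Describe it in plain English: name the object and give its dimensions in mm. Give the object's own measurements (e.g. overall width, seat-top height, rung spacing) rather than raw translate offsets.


A straight staircase of 7 solid steps. Each step is 931 mm wide (x), 277 mm deep (y, the going) and 199 mm tall (the rise). The first step rests on the floor; each subsequent step sits one going further in +y and one rise higher in +z, directly behind and above the previous step with no overlap.


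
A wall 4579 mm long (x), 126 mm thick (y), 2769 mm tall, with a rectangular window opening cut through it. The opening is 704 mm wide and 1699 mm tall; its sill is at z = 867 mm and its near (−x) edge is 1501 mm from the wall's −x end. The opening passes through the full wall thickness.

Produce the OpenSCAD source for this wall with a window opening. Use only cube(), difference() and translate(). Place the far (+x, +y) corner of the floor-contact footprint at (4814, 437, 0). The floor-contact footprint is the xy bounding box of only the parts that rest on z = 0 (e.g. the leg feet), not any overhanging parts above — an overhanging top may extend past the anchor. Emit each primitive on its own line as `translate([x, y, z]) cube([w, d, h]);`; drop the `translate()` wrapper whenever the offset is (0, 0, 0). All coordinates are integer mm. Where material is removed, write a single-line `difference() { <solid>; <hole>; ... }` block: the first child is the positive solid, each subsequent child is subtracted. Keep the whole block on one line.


difference() { translate([235, 311, 0]) cube([4579, 126, 2769]); translate([1736, 311, 867]) cube([704, 126, 1699]); }


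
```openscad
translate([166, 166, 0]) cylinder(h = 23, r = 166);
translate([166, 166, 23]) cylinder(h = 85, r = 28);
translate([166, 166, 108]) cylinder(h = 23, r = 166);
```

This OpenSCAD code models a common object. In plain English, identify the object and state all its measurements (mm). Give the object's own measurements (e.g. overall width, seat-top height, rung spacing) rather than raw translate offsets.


A spool: two coaxial disc flanges of radius 166 mm and thickness 23 mm, joined by a core cylinder of radius 28 mm and height 85 mm. The lower flange rests on z = 0 and the three cylinders share a vertical axis.


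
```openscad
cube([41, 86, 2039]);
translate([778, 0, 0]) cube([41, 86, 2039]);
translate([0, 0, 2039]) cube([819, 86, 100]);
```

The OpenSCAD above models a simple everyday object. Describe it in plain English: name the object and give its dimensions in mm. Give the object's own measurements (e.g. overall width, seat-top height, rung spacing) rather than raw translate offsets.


A door frame. The clear opening is 737 mm wide and 2039 mm high. Two 41 mm wide jambs, 86 mm deep, stand either side of the opening from the floor to the top of the opening. A 100 mm thick head sits across the top of both jambs, spanning the full outside width of the frame.


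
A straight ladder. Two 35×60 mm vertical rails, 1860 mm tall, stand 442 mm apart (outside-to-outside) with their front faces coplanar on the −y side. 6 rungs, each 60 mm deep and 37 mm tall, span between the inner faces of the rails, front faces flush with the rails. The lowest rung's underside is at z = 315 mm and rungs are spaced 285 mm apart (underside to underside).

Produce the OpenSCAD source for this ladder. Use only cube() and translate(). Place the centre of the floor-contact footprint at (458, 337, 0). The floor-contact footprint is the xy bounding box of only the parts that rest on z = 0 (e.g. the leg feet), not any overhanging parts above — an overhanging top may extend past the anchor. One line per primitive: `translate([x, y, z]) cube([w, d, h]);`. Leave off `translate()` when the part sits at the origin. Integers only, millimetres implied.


translate([237, 307, 0]) cube([35, 60, 1860]);
translate([644, 307, 0]) cube([35, 60, 1860]);
translate([272, 307, 315]) cube([372, 60, 37]);
translate([272, 307, 600]) cube([372, 60, 37]);
translate([272, 307, 885]) cube([372, 60, 37]);
translate([272, 307, 1170]) cube([372, 60, 37]);
translate([272, 307, 1455]) cube([372, 60, 37]);
translate([272, 307, 1740]) cube([372, 60, 37]);


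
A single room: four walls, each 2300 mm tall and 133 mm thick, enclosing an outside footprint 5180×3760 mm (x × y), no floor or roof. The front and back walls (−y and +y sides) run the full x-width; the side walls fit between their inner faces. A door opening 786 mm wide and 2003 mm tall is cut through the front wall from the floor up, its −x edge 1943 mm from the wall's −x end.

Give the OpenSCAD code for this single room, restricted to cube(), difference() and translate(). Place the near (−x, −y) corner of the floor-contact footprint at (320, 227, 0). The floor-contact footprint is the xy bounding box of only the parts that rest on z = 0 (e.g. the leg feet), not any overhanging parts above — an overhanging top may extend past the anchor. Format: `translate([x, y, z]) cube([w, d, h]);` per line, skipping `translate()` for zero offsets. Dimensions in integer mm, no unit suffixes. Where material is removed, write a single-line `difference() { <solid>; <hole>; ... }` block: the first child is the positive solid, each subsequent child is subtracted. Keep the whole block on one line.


difference() { translate([320, 227, 0]) cube([5180, 133, 2300]); translate([2263, 227, 0]) cube([786, 133, 2003]); }
translate([320, 3854, 0]) cube([5180, 133, 2300]);
translate([320, 360, 0]) cube([133, 3494, 2300]);
translate([5367, 360, 0]) cube([133, 3494, 2300]);


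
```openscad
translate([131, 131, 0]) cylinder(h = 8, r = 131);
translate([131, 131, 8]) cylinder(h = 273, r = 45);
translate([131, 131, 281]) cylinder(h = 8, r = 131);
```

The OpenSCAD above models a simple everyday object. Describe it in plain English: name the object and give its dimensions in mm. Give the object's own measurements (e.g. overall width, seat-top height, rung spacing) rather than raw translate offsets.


A spool: two coaxial disc flanges of radius 131 mm and thickness 8 mm, joined by a core cylinder of radius 45 mm and height 273 mm. The lower flange rests on z = 0 and the three cylinders share a vertical axis.


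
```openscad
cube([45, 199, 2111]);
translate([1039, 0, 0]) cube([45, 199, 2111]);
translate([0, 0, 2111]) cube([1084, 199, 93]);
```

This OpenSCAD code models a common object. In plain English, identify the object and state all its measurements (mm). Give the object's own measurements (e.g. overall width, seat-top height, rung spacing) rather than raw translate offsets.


A door frame. The clear opening is 994 mm wide and 2111 mm high. Two 45 mm wide jambs, 199 mm deep, stand either side of the opening from the floor to the top of the opening. A 93 mm thick head sits across the top of both jambs, spanning the full outside width of the frame.


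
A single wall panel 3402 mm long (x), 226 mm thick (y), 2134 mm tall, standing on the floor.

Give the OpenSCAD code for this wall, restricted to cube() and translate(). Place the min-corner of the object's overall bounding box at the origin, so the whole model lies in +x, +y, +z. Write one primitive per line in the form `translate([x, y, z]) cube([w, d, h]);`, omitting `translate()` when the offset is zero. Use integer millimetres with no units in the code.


cube([3402, 226, 2134]);


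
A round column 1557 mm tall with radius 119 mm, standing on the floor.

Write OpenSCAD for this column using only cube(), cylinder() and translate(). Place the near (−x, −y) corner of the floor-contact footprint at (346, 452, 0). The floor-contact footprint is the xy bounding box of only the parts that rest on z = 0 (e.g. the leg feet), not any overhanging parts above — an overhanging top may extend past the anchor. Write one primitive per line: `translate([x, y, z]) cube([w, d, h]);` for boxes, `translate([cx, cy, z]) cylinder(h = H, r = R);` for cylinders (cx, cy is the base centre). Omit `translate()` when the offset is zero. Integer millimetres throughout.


translate([465, 571, 0]) cylinder(h = 1557, r = 119);


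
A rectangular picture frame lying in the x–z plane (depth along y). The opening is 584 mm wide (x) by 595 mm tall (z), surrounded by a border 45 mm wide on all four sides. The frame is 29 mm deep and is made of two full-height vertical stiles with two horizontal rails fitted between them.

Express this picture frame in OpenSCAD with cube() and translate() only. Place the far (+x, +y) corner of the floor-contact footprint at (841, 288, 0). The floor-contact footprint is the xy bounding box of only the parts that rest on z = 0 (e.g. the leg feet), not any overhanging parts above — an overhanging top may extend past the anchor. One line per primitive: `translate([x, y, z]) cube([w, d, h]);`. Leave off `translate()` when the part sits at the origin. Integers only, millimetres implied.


translate([167, 259, 0]) cube([45, 29, 685]);
translate([796, 259, 0]) cube([45, 29, 685]);
translate([212, 259, 0]) cube([584, 29, 45]);
translate([212, 259, 640]) cube([584, 29, 45]);


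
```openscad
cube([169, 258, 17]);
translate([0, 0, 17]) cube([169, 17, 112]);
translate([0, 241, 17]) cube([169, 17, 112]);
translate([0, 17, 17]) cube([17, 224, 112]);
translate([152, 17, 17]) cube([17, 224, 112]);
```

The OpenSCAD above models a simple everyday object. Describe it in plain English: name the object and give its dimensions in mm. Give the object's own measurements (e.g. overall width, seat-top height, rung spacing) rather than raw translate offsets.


An open-topped rectangular box: outside dimensions 169×258×129 mm, with a uniform wall and base thickness of 17 mm. The base is a full 169×258 slab on the floor; four walls sit on top of the base. The front and back walls (the −y and +y sides) span the full width; the two side walls fit between them.


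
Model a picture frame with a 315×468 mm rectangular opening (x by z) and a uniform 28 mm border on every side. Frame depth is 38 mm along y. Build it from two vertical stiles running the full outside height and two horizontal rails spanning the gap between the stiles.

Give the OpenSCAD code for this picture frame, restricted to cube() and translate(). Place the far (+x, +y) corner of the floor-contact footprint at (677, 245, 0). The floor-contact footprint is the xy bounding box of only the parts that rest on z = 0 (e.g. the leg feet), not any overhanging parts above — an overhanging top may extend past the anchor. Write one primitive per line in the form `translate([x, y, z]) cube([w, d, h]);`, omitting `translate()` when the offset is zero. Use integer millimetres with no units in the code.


translate([306, 207, 0]) cube([28, 38, 524]);
translate([649, 207, 0]) cube([28, 38, 524]);
translate([334, 207, 0]) cube([315, 38, 28]);
translate([334, 207, 496]) cube([315, 38, 28]);


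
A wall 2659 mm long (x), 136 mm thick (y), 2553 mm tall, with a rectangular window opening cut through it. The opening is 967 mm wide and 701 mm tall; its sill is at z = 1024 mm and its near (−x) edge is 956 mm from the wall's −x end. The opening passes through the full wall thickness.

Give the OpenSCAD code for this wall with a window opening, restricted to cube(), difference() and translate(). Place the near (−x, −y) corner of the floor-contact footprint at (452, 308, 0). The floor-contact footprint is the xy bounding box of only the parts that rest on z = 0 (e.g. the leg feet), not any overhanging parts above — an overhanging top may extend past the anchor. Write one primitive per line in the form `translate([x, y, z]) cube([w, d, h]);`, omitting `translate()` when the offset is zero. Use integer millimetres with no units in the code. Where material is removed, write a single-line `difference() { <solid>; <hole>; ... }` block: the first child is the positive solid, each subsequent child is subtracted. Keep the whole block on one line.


difference() { translate([452, 308, 0]) cube([2659, 136, 2553]); translate([1408, 308, 1024]) cube([967, 136, 701]); }


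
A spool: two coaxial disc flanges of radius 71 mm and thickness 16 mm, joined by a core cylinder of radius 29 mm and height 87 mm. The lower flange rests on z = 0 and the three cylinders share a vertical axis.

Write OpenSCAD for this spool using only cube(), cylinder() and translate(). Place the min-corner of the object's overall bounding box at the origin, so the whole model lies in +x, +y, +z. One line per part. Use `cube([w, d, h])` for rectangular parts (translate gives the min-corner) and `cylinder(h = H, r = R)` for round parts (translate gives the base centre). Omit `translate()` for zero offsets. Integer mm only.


translate([71, 71, 0]) cylinder(h = 16, r = 71);
translate([71, 71, 16]) cylinder(h = 87, r = 29);
translate([71, 71, 103]) cylinder(h = 16, r = 71);
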